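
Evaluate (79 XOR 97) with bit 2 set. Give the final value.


Step 1: 79 ^ 97 = 46
Step 2: 46 | (1 << 2) = 46 | 4 = 46

46


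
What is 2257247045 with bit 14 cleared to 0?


2257247045 & ~(1 << 14) = 2257230661

2257230661


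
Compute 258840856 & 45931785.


0b1111011011011001100100011000 & 0b10101111001101110100001001 = 0b10001011001001100100001000 = 36477192

36477192


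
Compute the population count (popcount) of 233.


0b11101001 has 5 set bits

5


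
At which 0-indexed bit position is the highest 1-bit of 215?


0b11010111. Highest set bit at position 7

7


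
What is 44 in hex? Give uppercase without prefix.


44 = 2C hex

2C


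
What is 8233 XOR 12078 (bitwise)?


0b10000000101001 ^ 0b10111100101110 = 0b111100000111 = 3847

3847


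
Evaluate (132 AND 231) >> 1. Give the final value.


Step 1: 132 & 231 = 132
Step 2: 132 >> 1 = 66

66


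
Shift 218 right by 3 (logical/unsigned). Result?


0b11011010 >> 3 = 0b11011 = 27

27


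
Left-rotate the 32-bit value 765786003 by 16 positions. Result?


Rotate 0b101101101001001111011110010011 left by 16 (32-bit) = 0b11110111100100110010110110100100 = 4153617828

4153617828


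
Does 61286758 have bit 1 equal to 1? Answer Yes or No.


0b11101001110010100101100110, bit 1 = 1. Yes

Yes


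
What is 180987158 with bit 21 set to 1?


180987158 | (1 << 21) = 180987158 | 2097152 = 183084310

183084310


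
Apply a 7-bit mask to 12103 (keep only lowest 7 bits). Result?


12103 & 127 = 71

71


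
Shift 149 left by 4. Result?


0b10010101 << 4 = 0b100101010000 = 2384

2384


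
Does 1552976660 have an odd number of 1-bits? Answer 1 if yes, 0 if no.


0b1011100100100001000101100010100 has 12 ones => parity 0

0


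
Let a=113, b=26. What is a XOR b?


113 ^ 26 = 107

107


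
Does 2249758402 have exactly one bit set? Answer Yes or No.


0b10000110000110001001011011000010. Multiple bits set => No

No


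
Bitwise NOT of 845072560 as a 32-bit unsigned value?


~0b110010010111101100100010110000 = 0b11001101101000010011011101001111 = 3449894735 (32-bit unsigned)

3449894735


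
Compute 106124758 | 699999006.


0b110010100110101010111010110 | 0b101001101110010010001100011110 = 0b101111111110110111011111011110 = 805009374

805009374


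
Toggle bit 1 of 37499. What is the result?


37499 ^ (1 << 1) = 37499 ^ 2 = 37497

37497


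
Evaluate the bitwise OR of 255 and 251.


0b11111111 | 0b11111011 = 0b11111111 = 255

255


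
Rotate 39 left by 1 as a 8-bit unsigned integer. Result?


Rotate 0b100111 left by 1 (8-bit) = 0b1001110 = 78

78


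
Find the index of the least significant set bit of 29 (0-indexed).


0b11101. Lowest set bit at position 0

0


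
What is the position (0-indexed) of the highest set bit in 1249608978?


0b1001010011110111000010100010010. Highest set bit at position 30

30


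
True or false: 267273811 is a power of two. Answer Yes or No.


0b1111111011100100011001010011. Multiple bits set => No

No


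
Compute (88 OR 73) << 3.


Step 1: 88 | 73 = 89
Step 2: 89 << 3 = 712

712


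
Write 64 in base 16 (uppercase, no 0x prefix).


64 = 40 hex

40


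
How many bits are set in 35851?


0b1000110000001011 has 6 set bits

6


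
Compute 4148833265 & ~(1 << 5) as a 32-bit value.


4148833265 & ~(1 << 5) = 4148833233

4148833233


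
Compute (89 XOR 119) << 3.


Step 1: 89 ^ 119 = 46
Step 2: 46 << 3 = 368

368


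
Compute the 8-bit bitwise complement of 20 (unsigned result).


~0b10100 = 0b11101011 = 235 (8-bit unsigned)

235


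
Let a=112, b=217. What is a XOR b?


112 ^ 217 = 169

169


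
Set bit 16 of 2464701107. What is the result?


2464701107 | (1 << 16) = 2464701107 | 65536 = 2464766643

2464766643


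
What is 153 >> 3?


0b10011001 >> 3 = 0b10011 = 19

19


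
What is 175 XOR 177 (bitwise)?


0b10101111 ^ 0b10110001 = 0b11110 = 30

30


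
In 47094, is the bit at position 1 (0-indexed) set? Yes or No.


0b1011011111110110, bit 1 = 1. Yes

Yes


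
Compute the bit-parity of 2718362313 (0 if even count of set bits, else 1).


0b10100010000001101110101011001001 has 14 ones => parity 0

0


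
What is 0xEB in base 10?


EB hex = 235 decimal

235


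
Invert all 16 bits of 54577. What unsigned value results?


54577 ^ 65535 = 10958

10958


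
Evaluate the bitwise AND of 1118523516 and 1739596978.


0b1000010101010110101000001111100 & 0b1100111101100000010010010110010 = 0b1000010101000000000000000110000 = 1117782064

1117782064


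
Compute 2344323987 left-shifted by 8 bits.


0b10001011101110111000101110010011 << 8 = 0b1000101110111011100010111001001100000000 = 600146940672

600146940672


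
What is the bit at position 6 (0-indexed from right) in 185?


0b10111001, position 6 = 0

0


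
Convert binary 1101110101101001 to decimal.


1101110101101001 in decimal = 56681

56681


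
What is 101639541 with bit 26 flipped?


101639541 ^ (1 << 26) = 101639541 ^ 67108864 = 34530677

34530677


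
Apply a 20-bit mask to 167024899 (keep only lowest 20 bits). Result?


167024899 & 1048575 = 301315

301315


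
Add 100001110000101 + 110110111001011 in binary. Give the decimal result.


100001110000101 + 110110111001011 = 1011000101010000 = 45392

45392


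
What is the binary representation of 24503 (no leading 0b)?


24503 = 101111110110111 in binary

101111110110111


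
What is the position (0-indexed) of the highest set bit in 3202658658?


0b10111110111001001011000101100010. Highest set bit at position 31

31


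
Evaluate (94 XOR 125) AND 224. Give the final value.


Step 1: 94 ^ 125 = 35
Step 2: 35 & 224 = 32

32


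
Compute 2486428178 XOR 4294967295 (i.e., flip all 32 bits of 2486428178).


2486428178 ^ 4294967295 = 1808539117

1808539117


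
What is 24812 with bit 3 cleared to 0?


24812 & ~(1 << 3) = 24804

24804


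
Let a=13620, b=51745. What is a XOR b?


13620 ^ 51745 = 65301

65301


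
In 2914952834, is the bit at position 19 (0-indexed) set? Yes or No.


0b10101101101111101010011010000010, bit 19 = 1. Yes

Yes


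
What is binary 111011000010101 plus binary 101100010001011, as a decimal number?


111011000010101 + 101100010001011 = 1100111010100000 = 52896

52896


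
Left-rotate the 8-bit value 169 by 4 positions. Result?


Rotate 0b10101001 left by 4 (8-bit) = 0b10011010 = 154

154


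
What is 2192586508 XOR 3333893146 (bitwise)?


0b10000010101100000011011100001100 ^ 0b11000110101101110010110000011010 = 0b1000100000001110001101100010110 = 1141316374

1141316374


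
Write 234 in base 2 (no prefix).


234 = 11101010 in binary

11101010


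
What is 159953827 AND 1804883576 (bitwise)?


0b1001100010001011001110100011 & 0b1101011100101000101011001111000 = 0b1001100000000001001000100000 = 159388192

159388192


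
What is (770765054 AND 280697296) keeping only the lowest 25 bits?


Step 1: 770765054 & 280697296 = 11538640
Step 2: 11538640 & 33554431 = 11538640

11538640


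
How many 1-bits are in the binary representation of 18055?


0b100011010000111 has 7 set bits

7


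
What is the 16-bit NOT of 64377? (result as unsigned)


~0b1111101101111001 = 0b10010000110 = 1158 (16-bit unsigned)

1158


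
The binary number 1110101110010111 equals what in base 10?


1110101110010111 in decimal = 60311

60311


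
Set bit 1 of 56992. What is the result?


56992 | (1 << 1) = 56992 | 2 = 56994

56994


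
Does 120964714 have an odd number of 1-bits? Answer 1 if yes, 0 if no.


0b111001101011100011001101010 has 15 ones => parity 1

1


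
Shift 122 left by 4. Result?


0b1111010 << 4 = 0b11110100000 = 1952

1952


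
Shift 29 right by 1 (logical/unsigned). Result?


0b11101 >> 1 = 0b1110 = 14

14


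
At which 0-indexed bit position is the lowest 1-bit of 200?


0b11001000. Lowest set bit at position 3

3


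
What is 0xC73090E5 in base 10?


C73090E5 hex = 3341848805 decimal

3341848805


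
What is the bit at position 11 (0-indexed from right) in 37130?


0b1001000100001010, position 11 = 0

0


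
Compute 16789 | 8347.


0b100000110010101 | 0b10000010011011 = 0b110000110011111 = 24991

24991


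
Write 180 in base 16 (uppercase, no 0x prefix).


180 = B4 hex

B4


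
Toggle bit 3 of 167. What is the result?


167 ^ (1 << 3) = 167 ^ 8 = 175

175


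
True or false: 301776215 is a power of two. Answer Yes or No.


0b10001111111001011110101010111. Multiple bits set => No

No


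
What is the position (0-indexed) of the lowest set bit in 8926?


0b10001011011110. Lowest set bit at position 1

1


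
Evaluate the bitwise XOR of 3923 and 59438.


0b111101010011 ^ 0b1110100000101110 = 0b1110011101111101 = 59261

59261


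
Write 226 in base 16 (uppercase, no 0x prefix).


226 = E2 hex

E2


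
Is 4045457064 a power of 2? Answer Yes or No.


0b11110001001000001100011010101000. Multiple bits set => No

No


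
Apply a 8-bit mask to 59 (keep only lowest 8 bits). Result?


59 & 255 = 59

59


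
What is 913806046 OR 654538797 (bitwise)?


0b110110011101111001001011011110 | 0b100111000000110111100000101101 = 0b110111011101111111101011111111 = 930609919

930609919


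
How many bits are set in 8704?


0b10001000000000 has 2 set bits

2


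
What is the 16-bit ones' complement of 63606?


63606 ^ 65535 = 1929

1929


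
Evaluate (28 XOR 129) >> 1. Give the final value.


Step 1: 28 ^ 129 = 157
Step 2: 157 >> 1 = 78

78


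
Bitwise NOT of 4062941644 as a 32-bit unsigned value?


~0b11110010001010111001000111001100 = 0b1101110101000110111000110011 = 232025651 (32-bit unsigned)

232025651


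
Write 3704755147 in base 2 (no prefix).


3704755147 = 11011100110100100001001111001011 in binary

11011100110100100001001111001011


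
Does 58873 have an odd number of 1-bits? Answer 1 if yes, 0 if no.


0b1110010111111001 has 11 ones => parity 1

1


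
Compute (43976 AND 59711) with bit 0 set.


Step 1: 43976 & 59711 = 43272
Step 2: 43272 | (1 << 0) = 43272 | 1 = 43273

43273


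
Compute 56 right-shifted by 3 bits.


0b111000 >> 3 = 0b111 = 7

7


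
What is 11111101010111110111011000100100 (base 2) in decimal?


11111101010111110111011000100100 in decimal = 4250891812

4250891812


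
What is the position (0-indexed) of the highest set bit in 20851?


0b101000101110011. Highest set bit at position 14

14


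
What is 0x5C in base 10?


5C hex = 92 decimal

92


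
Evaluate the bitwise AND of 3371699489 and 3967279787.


0b11001000111110000000110100100001 & 0b11101100011101111110001010101011 = 0b11001000011100000000000000100001 = 3362783265

3362783265


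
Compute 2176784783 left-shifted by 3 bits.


0b10000001101111110001100110001111 << 3 = 0b10000001101111110001100110001111000 = 17414278264

17414278264


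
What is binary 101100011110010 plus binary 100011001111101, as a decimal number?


101100011110010 + 100011001111101 = 1001111101101111 = 40815

40815


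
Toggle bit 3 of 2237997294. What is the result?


2237997294 ^ (1 << 3) = 2237997294 ^ 8 = 2237997286

2237997286


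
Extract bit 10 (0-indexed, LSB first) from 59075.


0b1110011011000011, position 10 = 1

1


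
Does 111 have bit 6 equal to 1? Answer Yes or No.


0b1101111, bit 6 = 1. Yes

Yes


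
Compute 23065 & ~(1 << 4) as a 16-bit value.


23065 & ~(1 << 4) = 23049

23049


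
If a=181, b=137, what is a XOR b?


181 ^ 137 = 60

60


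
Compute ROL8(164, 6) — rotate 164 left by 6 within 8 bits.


Rotate 0b10100100 left by 6 (8-bit) = 0b101001 = 41

41


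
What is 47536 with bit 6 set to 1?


47536 | (1 << 6) = 47536 | 64 = 47600

47600


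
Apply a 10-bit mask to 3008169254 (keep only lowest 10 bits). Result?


3008169254 & 1023 = 294

294


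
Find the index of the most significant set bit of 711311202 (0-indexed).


0b101010011001011011111101100010. Highest set bit at position 29

29


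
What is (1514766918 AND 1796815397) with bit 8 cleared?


Step 1: 1514766918 & 1796815397 = 1242104324
Step 2: 1242104324 & ~(1 << 8) = 1242104324

1242104324


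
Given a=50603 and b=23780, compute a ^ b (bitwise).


50603 ^ 23780 = 39247

39247


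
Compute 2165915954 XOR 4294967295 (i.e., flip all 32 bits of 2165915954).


2165915954 ^ 4294967295 = 2129051341

2129051341


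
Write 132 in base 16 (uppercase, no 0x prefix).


132 = 84 hex

84


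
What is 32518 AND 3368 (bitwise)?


0b111111100000110 & 0b110100101000 = 0b110100000000 = 3328

3328


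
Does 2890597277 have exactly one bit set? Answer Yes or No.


0b10101100010010110000001110011101. Multiple bits set => No

No


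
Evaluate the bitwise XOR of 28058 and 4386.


0b110110110011010 ^ 0b1000100100010 = 0b111110010111000 = 31928

31928


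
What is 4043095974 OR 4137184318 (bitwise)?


0b11110000111111001011111110100110 | 0b11110110100110000110110000111110 = 0b11110110111111001111111110111110 = 4143775678

4143775678


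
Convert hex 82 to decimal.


82 hex = 130 decimal

130


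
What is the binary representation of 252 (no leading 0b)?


252 = 11111100 in binary

11111100


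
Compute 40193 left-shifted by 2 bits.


0b1001110100000001 << 2 = 0b100111010000000100 = 160772

160772


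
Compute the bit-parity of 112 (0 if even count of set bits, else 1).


0b1110000 has 3 ones => parity 1

1


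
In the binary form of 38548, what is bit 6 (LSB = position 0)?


0b1001011010010100, position 6 = 0

0


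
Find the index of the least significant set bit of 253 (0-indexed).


0b11111101. Lowest set bit at position 0

0


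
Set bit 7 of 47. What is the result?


47 | (1 << 7) = 47 | 128 = 175

175


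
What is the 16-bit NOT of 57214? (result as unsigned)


~0b1101111101111110 = 0b10000010000001 = 8321 (16-bit unsigned)

8321


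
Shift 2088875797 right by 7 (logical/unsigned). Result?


0b1111100100000011011011100010101 >> 7 = 0b111110010000001101101110 = 16319342

16319342


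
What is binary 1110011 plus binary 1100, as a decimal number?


1110011 + 1100 = 1111111 = 127

127


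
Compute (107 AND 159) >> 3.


Step 1: 107 & 159 = 11
Step 2: 11 >> 3 = 1

1


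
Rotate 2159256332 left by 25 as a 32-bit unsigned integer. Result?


Rotate 0b10000000101100111010001100001100 left by 25 (32-bit) = 0b11001000000010110011101000110 = 419522374

419522374


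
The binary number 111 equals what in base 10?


111 in decimal = 7

7


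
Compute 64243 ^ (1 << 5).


64243 ^ (1 << 5) = 64243 ^ 32 = 64211

64211


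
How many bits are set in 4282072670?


0b11111111001110110011111001011110 has 23 set bits

23


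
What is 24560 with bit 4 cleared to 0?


24560 & ~(1 << 4) = 24544

24544


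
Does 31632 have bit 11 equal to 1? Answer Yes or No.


0b111101110010000, bit 11 = 1. Yes

Yes


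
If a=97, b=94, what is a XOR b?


97 ^ 94 = 63

63


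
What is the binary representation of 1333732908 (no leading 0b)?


1333732908 = 1001111011111110010011000101100 in binary

1001111011111110010011000101100


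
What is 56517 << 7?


0b1101110011000101 << 7 = 0b11011100110001010000000 = 7234176

7234176


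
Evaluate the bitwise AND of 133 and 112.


0b10000101 & 0b1110000 = 0b0 = 0

0


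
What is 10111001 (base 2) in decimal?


10111001 in decimal = 185

185


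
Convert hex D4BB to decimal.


D4BB hex = 54459 decimal

54459


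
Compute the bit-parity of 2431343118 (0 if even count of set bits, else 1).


0b10010000111010110101101000001110 has 15 ones => parity 1

1


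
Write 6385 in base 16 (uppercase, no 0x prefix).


6385 = 18F1 hex

18F1


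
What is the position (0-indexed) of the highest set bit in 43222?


0b1010100011010110. Highest set bit at position 15

15


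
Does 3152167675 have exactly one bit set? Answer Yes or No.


0b10111011111000100100001011111011. Multiple bits set => No

No


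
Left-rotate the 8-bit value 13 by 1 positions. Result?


Rotate 0b1101 left by 1 (8-bit) = 0b11010 = 26

26


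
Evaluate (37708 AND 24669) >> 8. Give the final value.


Step 1: 37708 & 24669 = 76
Step 2: 76 >> 8 = 0

0


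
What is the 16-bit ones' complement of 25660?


25660 ^ 65535 = 39875

39875


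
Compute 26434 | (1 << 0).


26434 | (1 << 0) = 26434 | 1 = 26435

26435


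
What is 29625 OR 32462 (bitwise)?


0b111001110111001 | 0b111111011001110 = 0b111111111111111 = 32767

32767


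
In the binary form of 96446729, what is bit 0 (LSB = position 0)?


0b101101111111010100100001001, position 0 = 1

1


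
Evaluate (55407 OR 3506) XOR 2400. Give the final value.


Step 1: 55407 | 3506 = 56831
Step 2: 56831 ^ 2400 = 54431

54431


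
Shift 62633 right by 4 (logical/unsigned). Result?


0b1111010010101001 >> 4 = 0b111101001010 = 3914

3914


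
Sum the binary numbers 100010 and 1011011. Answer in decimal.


100010 + 1011011 = 1111101 = 125

125


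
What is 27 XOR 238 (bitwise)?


0b11011 ^ 0b11101110 = 0b11110101 = 245

245


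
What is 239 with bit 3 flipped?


239 ^ (1 << 3) = 239 ^ 8 = 231

231


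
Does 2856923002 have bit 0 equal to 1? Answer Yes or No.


0b10101010010010010010111101111010, bit 0 = 0. No

No


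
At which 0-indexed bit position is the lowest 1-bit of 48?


0b110000. Lowest set bit at position 4

4


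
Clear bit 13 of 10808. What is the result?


10808 & ~(1 << 13) = 2616

2616


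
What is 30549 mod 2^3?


30549 & 7 = 5

5


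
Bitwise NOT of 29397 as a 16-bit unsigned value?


~0b111001011010101 = 0b1000110100101010 = 36138 (16-bit unsigned)

36138


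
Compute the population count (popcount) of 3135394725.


0b10111010111000100101001110100101 has 17 set bits

17


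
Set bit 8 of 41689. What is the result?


41689 | (1 << 8) = 41689 | 256 = 41945

41945


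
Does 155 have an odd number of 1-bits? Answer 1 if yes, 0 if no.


0b10011011 has 5 ones => parity 1

1


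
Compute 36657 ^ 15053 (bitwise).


0b1000111100110001 ^ 0b11101011001101 = 0b1011010111111100 = 46588

46588


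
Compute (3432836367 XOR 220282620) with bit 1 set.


Step 1: 3432836367 ^ 220282620 = 3250443251
Step 2: 3250443251 | (1 << 1) = 3250443251 | 2 = 3250443251

3250443251


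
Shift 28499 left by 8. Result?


0b110111101010011 << 8 = 0b11011110101001100000000 = 7295744

7295744


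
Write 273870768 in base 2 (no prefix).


273870768 = 10000010100101110111110110000 in binary

10000010100101110111110110000


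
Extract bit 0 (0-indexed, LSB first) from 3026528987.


0b10110100011001010010101011011011, position 0 = 1

1


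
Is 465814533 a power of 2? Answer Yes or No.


0b11011110000111100010000000101. Multiple bits set => No

No


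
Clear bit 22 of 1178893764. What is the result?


1178893764 & ~(1 << 22) = 1174699460

1174699460


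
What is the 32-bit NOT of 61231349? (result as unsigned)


~0b11101001100101000011110101 = 0b11111100010110011010111100001010 = 4233735946 (32-bit unsigned)

4233735946


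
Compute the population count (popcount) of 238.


0b11101110 has 6 set bits

6


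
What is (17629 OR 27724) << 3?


Step 1: 17629 | 27724 = 27869
Step 2: 27869 << 3 = 222952

222952


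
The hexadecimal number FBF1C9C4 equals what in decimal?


FBF1C9C4 hex = 4226927044 decimal

4226927044


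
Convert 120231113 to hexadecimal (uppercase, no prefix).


120231113 = 72A94C9 hex

72A94C9


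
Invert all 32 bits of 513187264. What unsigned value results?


513187264 ^ 4294967295 = 3781780031

3781780031


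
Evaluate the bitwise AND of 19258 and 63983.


0b100101100111010 & 0b1111100111101111 = 0b100100100101010 = 18730

18730


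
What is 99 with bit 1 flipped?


99 ^ (1 << 1) = 99 ^ 2 = 97

97


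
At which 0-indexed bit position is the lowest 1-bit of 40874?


0b1001111110101010. Lowest set bit at position 1

1


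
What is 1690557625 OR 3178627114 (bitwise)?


0b1100100110000111101110010111001 | 0b10111101011101100000000000101010 = 0b11111101111101111101110010111011 = 4260879547

4260879547


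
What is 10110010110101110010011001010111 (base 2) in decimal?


10110010110101110010011001010111 in decimal = 3000444503

3000444503


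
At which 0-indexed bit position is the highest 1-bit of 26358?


0b110011011110110. Highest set bit at position 14

14


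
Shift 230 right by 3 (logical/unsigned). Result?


0b11100110 >> 3 = 0b11100 = 28

28


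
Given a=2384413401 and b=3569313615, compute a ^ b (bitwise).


2384413401 ^ 3569313615 = 1520444822

1520444822


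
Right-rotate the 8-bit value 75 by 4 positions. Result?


Rotate 0b1001011 right by 4 (8-bit) = 0b10110100 = 180

180


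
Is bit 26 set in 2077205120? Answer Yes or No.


0b1111011110011111010001010000000, bit 26 = 0. No

No


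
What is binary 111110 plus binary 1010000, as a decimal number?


111110 + 1010000 = 10001110 = 142

142


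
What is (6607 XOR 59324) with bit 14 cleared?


Step 1: 6607 ^ 59324 = 65139
Step 2: 65139 & ~(1 << 14) = 48755

48755


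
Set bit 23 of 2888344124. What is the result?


2888344124 | (1 << 23) = 2888344124 | 8388608 = 2896732732

2896732732


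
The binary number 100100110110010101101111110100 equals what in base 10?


100100110110010101101111110100 in decimal = 618224628

618224628


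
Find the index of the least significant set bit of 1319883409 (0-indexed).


0b1001110101010111101001010010001. Lowest set bit at position 0

0


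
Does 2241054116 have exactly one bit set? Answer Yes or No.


0b10000101100100111100010110100100. Multiple bits set => No

No


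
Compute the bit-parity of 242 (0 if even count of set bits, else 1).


0b11110010 has 5 ones => parity 1

1


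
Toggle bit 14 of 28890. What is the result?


28890 ^ (1 << 14) = 28890 ^ 16384 = 12506

12506


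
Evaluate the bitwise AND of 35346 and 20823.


0b1000101000010010 & 0b101000101010111 = 0b10010 = 18

18


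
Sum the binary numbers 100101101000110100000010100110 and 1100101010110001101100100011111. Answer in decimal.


100101101000110100000010100110 + 1100101010110001101100100011111 = 10001010111111000001100111000101 = 2331777477

2331777477


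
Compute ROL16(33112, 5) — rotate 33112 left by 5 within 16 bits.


Rotate 0b1000000101011000 left by 5 (16-bit) = 0b10101100010000 = 11024

11024


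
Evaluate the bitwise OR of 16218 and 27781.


0b11111101011010 | 0b110110010000101 = 0b111111111011111 = 32735

32735


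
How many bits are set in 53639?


0b1101000110000111 has 8 set bits

8


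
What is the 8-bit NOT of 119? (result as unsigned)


~0b1110111 = 0b10001000 = 136 (8-bit unsigned)

136


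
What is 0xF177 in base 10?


F177 hex = 61815 decimal

61815


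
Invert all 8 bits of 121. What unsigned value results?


121 ^ 255 = 134

134


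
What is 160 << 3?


0b10100000 << 3 = 0b10100000000 = 1280

1280


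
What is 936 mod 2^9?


936 & 511 = 424

424


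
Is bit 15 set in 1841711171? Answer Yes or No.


0b1101101110001100100100001000011, bit 15 = 0. No

No


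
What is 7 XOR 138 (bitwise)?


0b111 ^ 0b10001010 = 0b10001101 = 141

141


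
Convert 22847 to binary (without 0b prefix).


22847 = 101100100111111 in binary

101100100111111


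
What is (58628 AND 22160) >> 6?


Step 1: 58628 & 22160 = 17408
Step 2: 17408 >> 6 = 272

272


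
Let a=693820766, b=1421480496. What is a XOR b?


693820766 ^ 1421480496 = 2111885166

2111885166


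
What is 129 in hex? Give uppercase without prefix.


129 = 81 hex

81


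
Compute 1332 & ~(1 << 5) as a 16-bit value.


1332 & ~(1 << 5) = 1300

1300


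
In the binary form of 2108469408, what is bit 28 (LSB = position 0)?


0b1111101101011001011000010100000, position 28 = 1

1


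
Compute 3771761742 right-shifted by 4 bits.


0b11100000110100001000010001001110 >> 4 = 0b1110000011010000100001000100 = 235735108

235735108


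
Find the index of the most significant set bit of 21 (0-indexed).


0b10101. Highest set bit at position 4

4


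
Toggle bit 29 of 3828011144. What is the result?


3828011144 ^ (1 << 29) = 3828011144 ^ 536870912 = 3291140232

3291140232


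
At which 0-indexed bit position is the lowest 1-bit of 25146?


0b110001000111010. Lowest set bit at position 1

1


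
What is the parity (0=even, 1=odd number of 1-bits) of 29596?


0b111001110011100 has 9 ones => parity 1

1


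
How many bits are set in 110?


0b1101110 has 5 set bits

5


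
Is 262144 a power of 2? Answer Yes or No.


0b1000000000000000000. Only one bit set => Yes

Yes


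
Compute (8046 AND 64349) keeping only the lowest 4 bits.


Step 1: 8046 & 64349 = 6988
Step 2: 6988 & 15 = 12

12


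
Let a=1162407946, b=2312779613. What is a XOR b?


1162407946 ^ 2312779613 = 3432171351

3432171351


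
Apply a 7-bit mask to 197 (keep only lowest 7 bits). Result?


197 & 127 = 69

69


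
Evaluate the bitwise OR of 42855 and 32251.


0b1010011101100111 | 0b111110111111011 = 0b1111111111111111 = 65535

65535


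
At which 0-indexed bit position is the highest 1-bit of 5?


0b101. Highest set bit at position 2

2


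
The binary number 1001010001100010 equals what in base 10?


1001010001100010 in decimal = 37986

37986


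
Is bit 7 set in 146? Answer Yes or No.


0b10010010, bit 7 = 1. Yes

Yes


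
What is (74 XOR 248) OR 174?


Step 1: 74 ^ 248 = 178
Step 2: 178 | 174 = 190

190


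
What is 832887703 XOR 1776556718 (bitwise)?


0b110001101001001101101110010111 ^ 0b1101001111001000001101010101110 = 0b1011000010000001100000100111001 = 1480638777

1480638777


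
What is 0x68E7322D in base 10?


68E7322D hex = 1759982125 decimal

1759982125


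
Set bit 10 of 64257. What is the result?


64257 | (1 << 10) = 64257 | 1024 = 65281

65281


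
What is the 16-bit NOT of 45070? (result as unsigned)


~0b1011000000001110 = 0b100111111110001 = 20465 (16-bit unsigned)

20465


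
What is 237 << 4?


0b11101101 << 4 = 0b111011010000 = 3792

3792


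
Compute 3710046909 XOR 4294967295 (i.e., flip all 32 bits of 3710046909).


3710046909 ^ 4294967295 = 584920386

584920386


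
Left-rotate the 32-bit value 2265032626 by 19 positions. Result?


Rotate 0b10000111000000011010011110110010 left by 19 (32-bit) = 0b111101100101000011100000001101 = 1033123853

1033123853


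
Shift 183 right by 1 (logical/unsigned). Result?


0b10110111 >> 1 = 0b1011011 = 91

91


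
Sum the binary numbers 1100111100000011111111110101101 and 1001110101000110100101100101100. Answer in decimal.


1100111100000011111111110101101 + 1001110101000110100101100101100 = 10110110001001010100101011011001 = 3055897305

3055897305


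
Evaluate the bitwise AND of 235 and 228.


0b11101011 & 0b11100100 = 0b11100000 = 224

224


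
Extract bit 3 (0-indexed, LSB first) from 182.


0b10110110, position 3 = 0

0


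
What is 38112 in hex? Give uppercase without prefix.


38112 = 94E0 hex

94E0


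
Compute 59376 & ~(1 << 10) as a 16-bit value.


59376 & ~(1 << 10) = 58352

58352


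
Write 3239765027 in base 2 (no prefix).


3239765027 = 11000001000110101110010000100011 in binary

11000001000110101110010000100011


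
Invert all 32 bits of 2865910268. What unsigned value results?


2865910268 ^ 4294967295 = 1429057027

1429057027


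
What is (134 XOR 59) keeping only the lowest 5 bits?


Step 1: 134 ^ 59 = 189
Step 2: 189 & 31 = 29

29


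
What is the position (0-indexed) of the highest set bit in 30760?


0b111100000101000. Highest set bit at position 14

14


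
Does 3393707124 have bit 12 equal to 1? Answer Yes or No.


0b11001010010001111101110001110100, bit 12 = 1. Yes

Yes


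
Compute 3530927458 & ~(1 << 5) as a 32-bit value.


3530927458 & ~(1 << 5) = 3530927426

3530927426


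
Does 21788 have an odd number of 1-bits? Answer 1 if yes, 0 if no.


0b101010100011100 has 7 ones => parity 1

1


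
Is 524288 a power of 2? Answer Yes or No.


0b10000000000000000000. Only one bit set => Yes

Yes


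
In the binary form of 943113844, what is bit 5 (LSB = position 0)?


0b111000001101101100011001110100, position 5 = 1

1


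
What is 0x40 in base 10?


40 hex = 64 decimal

64


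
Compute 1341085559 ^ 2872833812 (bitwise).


0b1001111111011110101011101110111 ^ 0b10101011001110111111011100010100 = 0b11100100110101001010000001100011 = 3839139939

3839139939


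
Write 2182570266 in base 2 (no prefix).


2182570266 = 10000010000101110110000100011010 in binary

10000010000101110110000100011010


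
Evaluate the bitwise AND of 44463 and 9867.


0b1010110110101111 & 0b10011010001011 = 0b10010010001011 = 9355

9355


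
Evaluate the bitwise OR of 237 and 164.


0b11101101 | 0b10100100 = 0b11101101 = 237

237


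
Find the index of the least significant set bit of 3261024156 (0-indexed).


0b11000010010111110100011110011100. Lowest set bit at position 2

2


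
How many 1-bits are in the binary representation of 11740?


0b10110111011100 has 9 set bits

9


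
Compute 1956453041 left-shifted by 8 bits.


0b1110100100111010001101010110001 << 8 = 0b111010010011101000110101011000100000000 = 500851978496

500851978496


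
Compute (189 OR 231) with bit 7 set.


Step 1: 189 | 231 = 255
Step 2: 255 | (1 << 7) = 255 | 128 = 255

255


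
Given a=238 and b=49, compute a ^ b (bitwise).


238 ^ 49 = 223

223


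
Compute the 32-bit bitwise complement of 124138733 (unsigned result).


~0b111011001100011010011101101 = 0b11111000100110011100101100010010 = 4170828562 (32-bit unsigned)

4170828562


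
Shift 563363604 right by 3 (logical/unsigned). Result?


0b100001100101000011111100010100 >> 3 = 0b100001100101000011111100010 = 70420450

70420450


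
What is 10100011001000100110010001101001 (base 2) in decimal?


10100011001000100110010001101001 in decimal = 2736940137

2736940137


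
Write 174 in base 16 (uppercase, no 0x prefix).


174 = AE hex

AE


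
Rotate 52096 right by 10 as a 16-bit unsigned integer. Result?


Rotate 0b1100101110000000 right by 10 (16-bit) = 0b1110000000110010 = 57394

57394


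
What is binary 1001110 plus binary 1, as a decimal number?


1001110 + 1 = 1001111 = 79

79


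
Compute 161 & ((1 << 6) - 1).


161 & 63 = 33

33


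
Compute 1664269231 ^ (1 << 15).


1664269231 ^ (1 << 15) = 1664269231 ^ 32768 = 1664236463

1664236463


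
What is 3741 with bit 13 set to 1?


3741 | (1 << 13) = 3741 | 8192 = 11933

11933


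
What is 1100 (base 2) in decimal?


1100 in decimal = 12

12


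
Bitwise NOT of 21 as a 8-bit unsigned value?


~0b10101 = 0b11101010 = 234 (8-bit unsigned)

234


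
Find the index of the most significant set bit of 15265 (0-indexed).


0b11101110100001. Highest set bit at position 13

13


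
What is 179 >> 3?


0b10110011 >> 3 = 0b10110 = 22

22


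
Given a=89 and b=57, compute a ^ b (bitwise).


89 ^ 57 = 96

96


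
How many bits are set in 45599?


0b1011001000011111 has 9 set bits

9


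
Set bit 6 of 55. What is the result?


55 | (1 << 6) = 55 | 64 = 119

119


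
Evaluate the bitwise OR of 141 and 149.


0b10001101 | 0b10010101 = 0b10011101 = 157

157


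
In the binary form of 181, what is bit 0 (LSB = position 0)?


0b10110101, position 0 = 1

1


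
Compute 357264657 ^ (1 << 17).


357264657 ^ (1 << 17) = 357264657 ^ 131072 = 357133585

357133585


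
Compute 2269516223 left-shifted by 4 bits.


0b10000111010001100001000110111111 << 4 = 0b100001110100011000010001101111110000 = 36312259568

36312259568


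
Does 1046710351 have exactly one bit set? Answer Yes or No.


0b111110011000111000100001001111. Multiple bits set => No

No


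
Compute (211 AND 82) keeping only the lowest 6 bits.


Step 1: 211 & 82 = 82
Step 2: 82 & 63 = 18

18


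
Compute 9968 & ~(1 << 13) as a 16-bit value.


9968 & ~(1 << 13) = 1776

1776


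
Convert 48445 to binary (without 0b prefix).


48445 = 1011110100111101 in binary

1011110100111101


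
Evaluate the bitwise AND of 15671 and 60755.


0b11110100110111 & 0b1110110101010011 = 0b10110100010011 = 11539

11539


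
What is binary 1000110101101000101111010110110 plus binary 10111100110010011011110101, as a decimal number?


1000110101101000101111010110110 + 10111100110010011011110101 = 1001001101001111000010110101011 = 1235715499

1235715499


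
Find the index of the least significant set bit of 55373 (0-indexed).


0b1101100001001101. Lowest set bit at position 0

0


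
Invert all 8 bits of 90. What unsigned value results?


90 ^ 255 = 165

165


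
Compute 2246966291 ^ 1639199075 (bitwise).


0b10000101111011011111110000010011 ^ 0b1100001101101000011000101100011 = 0b11100100010110011100110101110000 = 3831090544

3831090544


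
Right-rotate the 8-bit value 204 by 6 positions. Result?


Rotate 0b11001100 right by 6 (8-bit) = 0b110011 = 51

51


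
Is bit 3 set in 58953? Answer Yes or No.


0b1110011001001001, bit 3 = 1. Yes

Yes


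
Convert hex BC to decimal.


BC hex = 188 decimal

188


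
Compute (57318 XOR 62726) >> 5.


Step 1: 57318 ^ 62726 = 10976
Step 2: 10976 >> 5 = 343

343


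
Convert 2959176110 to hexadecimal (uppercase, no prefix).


2959176110 = B06171AE hex

B06171AE


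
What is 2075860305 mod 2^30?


2075860305 & 1073741823 = 1002118481

1002118481


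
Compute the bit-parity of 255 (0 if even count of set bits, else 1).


0b11111111 has 8 ones => parity 0

0


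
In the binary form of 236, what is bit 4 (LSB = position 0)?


0b11101100, position 4 = 0

0


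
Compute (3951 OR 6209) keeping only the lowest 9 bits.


Step 1: 3951 | 6209 = 8047
Step 2: 8047 & 511 = 367

367


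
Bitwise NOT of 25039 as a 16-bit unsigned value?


~0b110000111001111 = 0b1001111000110000 = 40496 (16-bit unsigned)

40496


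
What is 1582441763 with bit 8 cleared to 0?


1582441763 & ~(1 << 8) = 1582441507

1582441507


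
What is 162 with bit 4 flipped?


162 ^ (1 << 4) = 162 ^ 16 = 178

178


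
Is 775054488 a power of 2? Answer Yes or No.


0b101110001100100110010010011000. Multiple bits set => No

No


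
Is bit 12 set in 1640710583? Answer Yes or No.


0b1100001110010110100000110110111, bit 12 = 0. No

No


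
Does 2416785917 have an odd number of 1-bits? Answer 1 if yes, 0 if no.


0b10010000000011010011100111111101 has 16 ones => parity 0

0


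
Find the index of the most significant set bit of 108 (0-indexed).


0b1101100. Highest set bit at position 6

6


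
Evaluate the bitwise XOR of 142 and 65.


0b10001110 ^ 0b1000001 = 0b11001111 = 207

207


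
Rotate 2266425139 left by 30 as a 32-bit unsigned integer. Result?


Rotate 0b10000111000101101110011100110011 left by 30 (32-bit) = 0b11100001110001011011100111001100 = 3787831756

3787831756


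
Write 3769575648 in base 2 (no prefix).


3769575648 = 11100000101011110010100011100000 in binary

11100000101011110010100011100000


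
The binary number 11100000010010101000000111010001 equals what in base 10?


11100000010010101000000111010001 in decimal = 3762979281

3762979281


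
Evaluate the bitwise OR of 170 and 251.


0b10101010 | 0b11111011 = 0b11111011 = 251

251


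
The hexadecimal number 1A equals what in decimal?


1A hex = 26 decimal

26


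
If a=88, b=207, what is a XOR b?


88 ^ 207 = 151

151


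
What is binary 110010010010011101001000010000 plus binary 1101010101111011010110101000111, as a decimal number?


110010010010011101001000010000 + 1101010101111011010110101000111 = 10011101000001110111111101010111 = 2634514263

2634514263


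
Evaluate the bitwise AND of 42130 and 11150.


0b1010010010010010 & 0b10101110001110 = 0b10000010000010 = 8322

8322


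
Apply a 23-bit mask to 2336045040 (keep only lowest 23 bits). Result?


2336045040 & 8388607 = 4012016

4012016


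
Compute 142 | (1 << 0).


142 | (1 << 0) = 142 | 1 = 143

143


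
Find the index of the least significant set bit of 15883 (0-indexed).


0b11111000001011. Lowest set bit at position 0

0


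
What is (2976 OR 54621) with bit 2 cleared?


Step 1: 2976 | 54621 = 57341
Step 2: 57341 & ~(1 << 2) = 57337

57337


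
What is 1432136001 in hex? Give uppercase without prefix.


1432136001 = 555CA941 hex

555CA941


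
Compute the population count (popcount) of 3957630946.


0b11101011111001001010011111100010 has 19 set bits

19


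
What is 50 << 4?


0b110010 << 4 = 0b1100100000 = 800

800


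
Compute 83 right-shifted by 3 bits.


0b1010011 >> 3 = 0b1010 = 10

10


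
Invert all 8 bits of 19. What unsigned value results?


19 ^ 255 = 236

236


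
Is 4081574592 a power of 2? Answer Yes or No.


0b11110011010001111110001011000000. Multiple bits set => No

No


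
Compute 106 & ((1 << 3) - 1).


106 & 7 = 2

2


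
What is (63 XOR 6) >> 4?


Step 1: 63 ^ 6 = 57
Step 2: 57 >> 4 = 3

3


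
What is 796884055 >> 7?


0b101111011111110111110001010111 >> 7 = 0b10111101111111011111000 = 6225656

6225656


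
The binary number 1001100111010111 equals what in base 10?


1001100111010111 in decimal = 39383

39383


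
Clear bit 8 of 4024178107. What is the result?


4024178107 & ~(1 << 8) = 4024177851

4024177851


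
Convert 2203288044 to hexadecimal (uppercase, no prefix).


2203288044 = 835381EC hex

835381EC


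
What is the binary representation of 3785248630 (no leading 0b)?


3785248630 = 11100001100111100100111101110110 in binary

11100001100111100100111101110110


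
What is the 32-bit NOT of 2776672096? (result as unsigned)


~0b10100101100000001010011101100000 = 0b1011010011111110101100010011111 = 1518295199 (32-bit unsigned)

1518295199


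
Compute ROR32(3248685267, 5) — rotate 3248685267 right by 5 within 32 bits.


Rotate 0b11000001101000110000000011010011 right by 5 (32-bit) = 0b10011110000011010001100000000110 = 2651658246

2651658246


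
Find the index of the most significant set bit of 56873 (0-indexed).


0b1101111000101001. Highest set bit at position 15

15


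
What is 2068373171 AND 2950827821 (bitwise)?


0b1111011010010001101111010110011 & 0b10101111111000100000111100101101 = 0b101011010000000000111000100001 = 725618209

725618209
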